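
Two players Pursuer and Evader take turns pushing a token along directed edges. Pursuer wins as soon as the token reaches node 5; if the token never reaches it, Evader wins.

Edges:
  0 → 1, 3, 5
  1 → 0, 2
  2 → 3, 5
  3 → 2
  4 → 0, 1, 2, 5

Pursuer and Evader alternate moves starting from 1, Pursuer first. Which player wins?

Track states (vertex, player-to-move).
A0 = {(5,Pursuer), (5,Evader)}
A1: add {(0,Pursuer), (2,Pursuer), (4,Pursuer)}.
A2: add {(1,Evader), (3,Evader)}.
A3 = A2; e.g. (0,Evader) stays out. (1,Pursuer) never enters ⇒ Evader avoids the target.

Evader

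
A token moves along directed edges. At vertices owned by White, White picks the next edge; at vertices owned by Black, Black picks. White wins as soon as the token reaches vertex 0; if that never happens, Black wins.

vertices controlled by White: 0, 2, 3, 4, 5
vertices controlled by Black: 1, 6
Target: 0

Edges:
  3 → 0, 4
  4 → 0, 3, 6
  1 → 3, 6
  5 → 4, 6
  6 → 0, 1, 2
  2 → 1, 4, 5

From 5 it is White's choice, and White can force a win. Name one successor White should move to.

4

A0 = {0}
A1: add {3, 4} — 3 (White) has 3→0; 4 (White) has 4→0.
A2: add {2, 5} — 2 (White) has 2→4; 5 (White) has 5→4.
A3 = A2; e.g. 1 (Black) can still go to 6. Fixed point.
From 5, successor 4 is in the attractor (rank 1); the other successor 6 is not.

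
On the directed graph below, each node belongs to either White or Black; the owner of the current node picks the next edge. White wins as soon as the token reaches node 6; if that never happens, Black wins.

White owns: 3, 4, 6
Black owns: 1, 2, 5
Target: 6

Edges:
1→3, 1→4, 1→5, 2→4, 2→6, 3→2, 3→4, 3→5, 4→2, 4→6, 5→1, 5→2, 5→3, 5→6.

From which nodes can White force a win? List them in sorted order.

2, 3, 4, 6

A0 = {6}
A1: add {4} — 4 (White) has 4→6.
A2: add {2, 3} — 2 (Black): all of {4, 6} already in; 3 (White) has 3→4.
A3 = A2; e.g. 1 (Black) can still go to 5. Fixed point.
White's winning region = {2, 3, 4, 6}.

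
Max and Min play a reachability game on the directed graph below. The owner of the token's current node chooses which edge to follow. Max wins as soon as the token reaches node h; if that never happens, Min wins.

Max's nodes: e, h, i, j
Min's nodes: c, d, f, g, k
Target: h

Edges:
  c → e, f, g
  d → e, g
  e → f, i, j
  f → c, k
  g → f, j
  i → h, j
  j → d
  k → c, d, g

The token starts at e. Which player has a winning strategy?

A0 = {h}
A1: add {i} — i (Max) has i→h.
A2: add {e} — e (Max) has e→i.
A3 = A2; e.g. c (Min) can still go to f. Fixed point.
e ∈ A2, so Max can force the target.

Max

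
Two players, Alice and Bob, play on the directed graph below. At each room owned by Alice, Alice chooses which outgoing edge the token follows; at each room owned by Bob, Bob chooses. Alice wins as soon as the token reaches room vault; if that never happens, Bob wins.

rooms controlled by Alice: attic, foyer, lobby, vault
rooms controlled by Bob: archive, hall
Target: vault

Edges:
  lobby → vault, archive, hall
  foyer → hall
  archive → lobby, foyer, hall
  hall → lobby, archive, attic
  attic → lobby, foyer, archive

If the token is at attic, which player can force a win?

Alice

A0 = {vault}
A1: add {lobby} — lobby (Alice) has lobby→vault.
A2: add {attic} — attic (Alice) has attic→lobby.
A3 = A2; e.g. foyer (Alice) has no edge into A2. Fixed point.
attic ∈ A2, so Alice can force the target.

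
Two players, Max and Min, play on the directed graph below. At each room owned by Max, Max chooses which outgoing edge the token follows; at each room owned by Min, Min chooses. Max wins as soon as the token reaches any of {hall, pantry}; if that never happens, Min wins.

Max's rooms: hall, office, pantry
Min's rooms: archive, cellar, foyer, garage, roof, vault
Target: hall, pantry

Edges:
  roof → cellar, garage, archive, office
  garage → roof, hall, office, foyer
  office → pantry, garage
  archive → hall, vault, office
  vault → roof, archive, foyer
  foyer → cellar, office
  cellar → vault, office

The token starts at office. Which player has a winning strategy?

A0 = {hall, pantry}
A1: add {office} — office (Max) has office→pantry.
A2 = A1; e.g. roof (Min) can still go to cellar. Fixed point.
office ∈ A1, so Max can force the target.

Max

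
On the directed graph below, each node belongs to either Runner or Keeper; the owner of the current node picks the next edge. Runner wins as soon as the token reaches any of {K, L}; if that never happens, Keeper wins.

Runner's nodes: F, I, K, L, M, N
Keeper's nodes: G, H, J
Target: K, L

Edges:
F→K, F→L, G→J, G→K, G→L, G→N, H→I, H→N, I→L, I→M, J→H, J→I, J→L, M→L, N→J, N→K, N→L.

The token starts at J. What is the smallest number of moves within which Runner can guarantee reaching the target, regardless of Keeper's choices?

A0 = {K, L}
A1: add {F, I, M, N} — F (Runner) has F→K; I (Runner) has I→L; M (Runner) has M→L; N (Runner) has N→K.
A2: add {H} — H (Keeper): all of {I, N} already in.
A3: add {J} — J (Keeper): all of {H, I, L} already in.
J enters the attractor at level 3, so Runner can force the target in 3 moves from there.

3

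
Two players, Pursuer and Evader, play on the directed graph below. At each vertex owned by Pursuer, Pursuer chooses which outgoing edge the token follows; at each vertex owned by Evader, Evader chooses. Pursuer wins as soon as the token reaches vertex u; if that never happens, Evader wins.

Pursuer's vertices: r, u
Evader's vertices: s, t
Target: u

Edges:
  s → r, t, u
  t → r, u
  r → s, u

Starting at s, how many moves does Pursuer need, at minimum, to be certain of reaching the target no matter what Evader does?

A0 = {u}
A1: add {r} — r (Pursuer) has r→u.
A2: add {t} — t (Evader): all of {r, u} already in.
A3: add {s} — s (Evader): all of {r, t, u} already in.
A3 = all vertices. Fixed point.
s enters the attractor at level 3, so Pursuer can force the target in 3 moves from there.

3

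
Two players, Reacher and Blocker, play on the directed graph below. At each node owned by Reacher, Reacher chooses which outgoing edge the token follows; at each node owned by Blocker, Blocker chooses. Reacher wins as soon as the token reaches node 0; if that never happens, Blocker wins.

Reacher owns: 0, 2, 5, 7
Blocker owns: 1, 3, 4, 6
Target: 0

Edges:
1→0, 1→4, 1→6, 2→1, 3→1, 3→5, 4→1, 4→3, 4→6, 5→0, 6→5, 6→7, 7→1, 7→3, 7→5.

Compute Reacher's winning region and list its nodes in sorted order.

0, 5, 6, 7

A0 = {0}
A1: add {5} — 5 (Reacher) has 5→0.
A2: add {7} — 7 (Reacher) has 7→5.
A3: add {6} — 6 (Blocker): all of {5, 7} already in.
A4 = A3; e.g. 1 (Blocker) can still go to 4. Fixed point.
Reacher's winning region = {0, 5, 6, 7}.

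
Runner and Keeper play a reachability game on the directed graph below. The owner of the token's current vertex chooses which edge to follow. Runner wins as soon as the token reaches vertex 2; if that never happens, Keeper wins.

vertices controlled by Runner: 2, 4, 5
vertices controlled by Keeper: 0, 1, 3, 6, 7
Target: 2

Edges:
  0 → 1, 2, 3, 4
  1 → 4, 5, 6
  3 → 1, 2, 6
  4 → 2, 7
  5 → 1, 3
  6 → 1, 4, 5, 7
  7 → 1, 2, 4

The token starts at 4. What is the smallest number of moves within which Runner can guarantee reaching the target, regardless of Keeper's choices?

1

A0 = {2}
A1: add {4} — 4 (Runner) has 4→2.
A2 = A1; e.g. 0 (Keeper) can still go to 1. Fixed point.
4 enters the attractor at level 1, so Runner can force the target in 1 move from there.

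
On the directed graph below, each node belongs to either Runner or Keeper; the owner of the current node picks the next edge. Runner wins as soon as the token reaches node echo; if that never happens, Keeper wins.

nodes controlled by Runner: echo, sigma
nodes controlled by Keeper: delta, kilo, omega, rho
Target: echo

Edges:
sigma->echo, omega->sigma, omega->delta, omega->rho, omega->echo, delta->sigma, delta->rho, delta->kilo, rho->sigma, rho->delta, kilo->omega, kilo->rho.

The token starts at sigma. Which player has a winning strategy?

Runner

A0 = {echo}
A1: add {sigma} — sigma (Runner) has sigma→echo.
A2 = A1; e.g. omega (Keeper) can still go to delta. Fixed point.
sigma ∈ A1, so Runner can force the target.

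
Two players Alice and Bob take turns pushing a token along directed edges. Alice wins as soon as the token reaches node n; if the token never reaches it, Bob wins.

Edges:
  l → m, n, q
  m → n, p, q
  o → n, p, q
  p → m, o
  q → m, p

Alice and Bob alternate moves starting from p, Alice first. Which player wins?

Track states (vertex, player-to-move).
A0 = {(n,Alice), (n,Bob)}
A1: add {(l,Alice), (m,Alice), (o,Alice)}.
A2: add {(p,Bob)}.
A3: add {(q,Alice)}.
A4: add {(l,Bob)}.
A5 = A4; e.g. (m,Bob) stays out. (p,Alice) never enters ⇒ Bob avoids the target.

Bob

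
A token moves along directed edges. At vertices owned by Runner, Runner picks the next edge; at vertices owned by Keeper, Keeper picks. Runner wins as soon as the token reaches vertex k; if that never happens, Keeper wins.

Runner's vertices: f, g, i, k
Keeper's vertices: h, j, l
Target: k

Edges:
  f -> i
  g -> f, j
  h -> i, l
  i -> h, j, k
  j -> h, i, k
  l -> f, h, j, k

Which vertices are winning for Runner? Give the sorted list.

A0 = {k}
A1: add {i} — i (Runner) has i→k.
A2: add {f} — f (Runner) has f→i.
A3: add {g} — g (Runner) has g→f.
A4 = A3; e.g. h (Keeper) can still go to l. Fixed point.
Runner's winning region = {f, g, i, k}.

f, g, i, k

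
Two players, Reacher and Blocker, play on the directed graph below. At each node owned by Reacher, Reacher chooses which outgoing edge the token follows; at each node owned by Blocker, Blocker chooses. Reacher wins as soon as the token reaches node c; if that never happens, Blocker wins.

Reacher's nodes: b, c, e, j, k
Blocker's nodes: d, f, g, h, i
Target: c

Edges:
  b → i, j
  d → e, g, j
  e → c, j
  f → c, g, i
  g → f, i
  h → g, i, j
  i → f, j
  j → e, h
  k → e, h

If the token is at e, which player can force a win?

Reacher

A0 = {c}
A1: add {e} — e (Reacher) has e→c.
e ∈ A1, so Reacher can force the target.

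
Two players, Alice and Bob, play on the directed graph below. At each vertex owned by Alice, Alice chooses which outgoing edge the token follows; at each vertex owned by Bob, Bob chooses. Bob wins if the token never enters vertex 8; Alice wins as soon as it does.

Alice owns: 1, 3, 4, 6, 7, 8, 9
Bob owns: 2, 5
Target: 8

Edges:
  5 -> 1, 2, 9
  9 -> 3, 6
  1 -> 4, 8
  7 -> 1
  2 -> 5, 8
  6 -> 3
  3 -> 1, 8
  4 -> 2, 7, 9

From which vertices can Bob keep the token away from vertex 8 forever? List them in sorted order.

2, 5

A0 = {8}
A1: add {1, 3} — 1 (Alice) has 1→8; 3 (Alice) has 3→8.
A2: add {6, 7, 9} — 6 (Alice) has 6→3; 7 (Alice) has 7→1; 9 (Alice) has 9→3.
A3: add {4} — 4 (Alice) has 4→7.
A4 = A3; e.g. 2 (Bob) can still go to 5. Fixed point.
Alice's attractor = {1, 3, 4, 6, 7, 8, 9}; Bob avoids the target exactly from the complement.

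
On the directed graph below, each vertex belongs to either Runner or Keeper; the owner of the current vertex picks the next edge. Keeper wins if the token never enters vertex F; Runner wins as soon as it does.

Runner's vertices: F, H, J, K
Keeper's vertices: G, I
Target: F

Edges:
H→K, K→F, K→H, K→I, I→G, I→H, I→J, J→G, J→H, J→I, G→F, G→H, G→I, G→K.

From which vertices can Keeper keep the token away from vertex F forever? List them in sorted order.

A0 = {F}
A1: add {K} — K (Runner) has K→F.
A2: add {H} — H (Runner) has H→K.
A3: add {J} — J (Runner) has J→H.
A4 = A3; e.g. G (Keeper) can still go to I. Fixed point.
Runner's attractor = {F, H, J, K}; Keeper avoids the target exactly from the complement.

G, I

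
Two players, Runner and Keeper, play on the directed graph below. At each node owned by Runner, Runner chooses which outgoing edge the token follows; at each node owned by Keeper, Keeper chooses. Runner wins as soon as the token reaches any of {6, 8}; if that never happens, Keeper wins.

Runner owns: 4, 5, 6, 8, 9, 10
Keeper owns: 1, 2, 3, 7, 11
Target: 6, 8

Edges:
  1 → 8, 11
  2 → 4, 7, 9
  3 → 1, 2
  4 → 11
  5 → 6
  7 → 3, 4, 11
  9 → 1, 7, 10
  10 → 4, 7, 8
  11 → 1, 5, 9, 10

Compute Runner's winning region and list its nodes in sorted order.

A0 = {6, 8}
A1: add {5, 10} — 5 (Runner) has 5→6; 10 (Runner) has 10→8.
A2: add {9} — 9 (Runner) has 9→10.
A3 = A2; e.g. 1 (Keeper) can still go to 11. Fixed point.
Runner's winning region = {5, 6, 8, 9, 10}.

5, 6, 8, 9, 10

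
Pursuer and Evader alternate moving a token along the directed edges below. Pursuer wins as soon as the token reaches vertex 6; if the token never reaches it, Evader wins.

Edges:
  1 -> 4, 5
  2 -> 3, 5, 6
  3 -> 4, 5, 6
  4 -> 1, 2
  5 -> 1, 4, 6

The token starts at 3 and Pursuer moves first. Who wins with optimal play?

Pursuer

Track states (vertex, player-to-move).
A0 = {(6,Pursuer), (6,Evader)}
A1: add {(2,Pursuer), (3,Pursuer), (5,Pursuer)}.
(3,Pursuer) ∈ A1 ⇒ Pursuer forces the target.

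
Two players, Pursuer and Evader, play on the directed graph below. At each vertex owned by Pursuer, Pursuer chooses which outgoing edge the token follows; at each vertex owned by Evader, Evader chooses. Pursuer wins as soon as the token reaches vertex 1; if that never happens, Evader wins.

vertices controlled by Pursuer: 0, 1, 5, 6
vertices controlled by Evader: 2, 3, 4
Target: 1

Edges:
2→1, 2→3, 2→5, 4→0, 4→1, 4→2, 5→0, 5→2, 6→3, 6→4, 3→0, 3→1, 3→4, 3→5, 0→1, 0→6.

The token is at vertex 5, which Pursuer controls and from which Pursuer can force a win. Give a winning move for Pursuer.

A0 = {1}
A1: add {0} — 0 (Pursuer) has 0→1.
A2: add {5} — 5 (Pursuer) has 5→0.
A3 = A2; e.g. 2 (Evader) can still go to 3. Fixed point.
From 5, successor 0 is in the attractor (rank 1); the other successor 2 is not.

0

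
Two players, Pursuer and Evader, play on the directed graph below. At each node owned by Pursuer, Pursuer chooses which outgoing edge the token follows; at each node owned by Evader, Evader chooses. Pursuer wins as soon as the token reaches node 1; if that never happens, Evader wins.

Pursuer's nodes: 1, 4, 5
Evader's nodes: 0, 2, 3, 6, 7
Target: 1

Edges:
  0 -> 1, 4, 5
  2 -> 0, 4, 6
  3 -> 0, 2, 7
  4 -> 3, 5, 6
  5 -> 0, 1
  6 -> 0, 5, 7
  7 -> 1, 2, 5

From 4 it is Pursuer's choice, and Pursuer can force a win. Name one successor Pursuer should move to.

A0 = {1}
A1: add {5} — 5 (Pursuer) has 5→1.
A2: add {4} — 4 (Pursuer) has 4→5.
A3: add {0} — 0 (Evader): all of {1, 4, 5} already in.
A4 = A3; e.g. 2 (Evader) can still go to 6. Fixed point.
From 4, successor 5 is in the attractor (rank 1); the other successors 3, 6 are not.

5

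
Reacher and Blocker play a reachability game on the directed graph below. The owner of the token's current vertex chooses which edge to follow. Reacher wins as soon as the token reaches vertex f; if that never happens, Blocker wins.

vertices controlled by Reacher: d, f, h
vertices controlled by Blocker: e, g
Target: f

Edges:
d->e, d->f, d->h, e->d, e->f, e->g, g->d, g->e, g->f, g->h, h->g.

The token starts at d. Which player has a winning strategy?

A0 = {f}
A1: add {d} — d (Reacher) has d→f.
A2 = A1; e.g. e (Blocker) can still go to g. Fixed point.
d ∈ A1, so Reacher can force the target.

Reacher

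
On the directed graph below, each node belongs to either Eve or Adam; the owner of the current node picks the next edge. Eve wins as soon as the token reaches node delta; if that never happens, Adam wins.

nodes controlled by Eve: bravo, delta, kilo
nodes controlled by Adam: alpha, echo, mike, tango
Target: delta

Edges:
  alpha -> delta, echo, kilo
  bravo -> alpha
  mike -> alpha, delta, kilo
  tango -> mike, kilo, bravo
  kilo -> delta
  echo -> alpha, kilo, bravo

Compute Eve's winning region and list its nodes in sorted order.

A0 = {delta}
A1: add {kilo} — kilo (Eve) has kilo→delta.
A2 = A1; e.g. alpha (Adam) can still go to echo. Fixed point.
Eve's winning region = {delta, kilo}.

delta, kilo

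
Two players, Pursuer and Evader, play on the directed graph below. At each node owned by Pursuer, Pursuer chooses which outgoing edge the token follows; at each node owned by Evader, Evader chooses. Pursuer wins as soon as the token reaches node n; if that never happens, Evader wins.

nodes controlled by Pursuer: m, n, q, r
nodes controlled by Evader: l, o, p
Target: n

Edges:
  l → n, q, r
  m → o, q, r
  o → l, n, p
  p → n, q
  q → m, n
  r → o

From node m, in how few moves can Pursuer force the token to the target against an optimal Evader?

2

A0 = {n}
A1: add {q} — q (Pursuer) has q→n.
A2: add {m, p} — m (Pursuer) has m→q; p (Evader): all of {n, q} already in.
A3 = A2; e.g. l (Evader) can still go to r. Fixed point.
m enters the attractor at level 2, so Pursuer can force the target in 2 moves from there.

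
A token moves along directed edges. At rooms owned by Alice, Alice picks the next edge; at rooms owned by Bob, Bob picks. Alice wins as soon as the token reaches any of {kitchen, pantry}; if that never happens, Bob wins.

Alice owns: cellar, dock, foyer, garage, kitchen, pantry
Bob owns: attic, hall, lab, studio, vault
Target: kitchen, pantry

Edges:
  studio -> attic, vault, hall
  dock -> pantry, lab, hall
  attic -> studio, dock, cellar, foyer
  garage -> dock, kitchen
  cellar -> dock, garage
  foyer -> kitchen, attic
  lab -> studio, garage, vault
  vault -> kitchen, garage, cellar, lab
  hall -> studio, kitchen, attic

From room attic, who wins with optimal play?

Bob

A0 = {kitchen, pantry}
A1: add {dock, foyer, garage} — dock (Alice) has dock→pantry; garage (Alice) has garage→kitchen; foyer (Alice) has foyer→kitchen.
A2: add {cellar} — cellar (Alice) has cellar→dock.
A3 = A2; e.g. studio (Bob) can still go to attic. Fixed point.
attic never enters the attractor, so Bob can avoid the target forever.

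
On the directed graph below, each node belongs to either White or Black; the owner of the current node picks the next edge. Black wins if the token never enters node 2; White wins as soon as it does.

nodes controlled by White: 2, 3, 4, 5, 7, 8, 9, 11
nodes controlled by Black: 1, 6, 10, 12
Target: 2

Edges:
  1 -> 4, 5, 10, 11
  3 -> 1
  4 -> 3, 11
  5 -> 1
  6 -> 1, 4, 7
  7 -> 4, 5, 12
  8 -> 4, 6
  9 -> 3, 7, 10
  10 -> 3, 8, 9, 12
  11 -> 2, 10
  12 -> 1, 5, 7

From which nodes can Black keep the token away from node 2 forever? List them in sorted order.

1, 3, 5, 6, 10, 12

A0 = {2}
A1: add {11} — 11 (White) has 11→2.
A2: add {4} — 4 (White) has 4→11.
A3: add {7, 8} — 7 (White) has 7→4; 8 (White) has 8→4.
A4: add {9} — 9 (White) has 9→7.
A5 = A4; e.g. 1 (Black) can still go to 5. Fixed point.
White's attractor = {2, 4, 7, 8, 9, 11}; Black avoids the target exactly from the complement.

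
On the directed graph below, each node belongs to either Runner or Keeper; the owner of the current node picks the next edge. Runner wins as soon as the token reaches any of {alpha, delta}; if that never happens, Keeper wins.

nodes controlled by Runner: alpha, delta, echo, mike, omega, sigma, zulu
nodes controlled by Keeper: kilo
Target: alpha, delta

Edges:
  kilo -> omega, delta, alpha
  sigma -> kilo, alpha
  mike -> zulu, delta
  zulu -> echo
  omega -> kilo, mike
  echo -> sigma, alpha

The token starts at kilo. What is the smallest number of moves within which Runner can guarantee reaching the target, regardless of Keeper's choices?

A0 = {alpha, delta}
A1: add {echo, mike, sigma} — sigma (Runner) has sigma→alpha; mike (Runner) has mike→delta; echo (Runner) has echo→alpha.
A2: add {omega, zulu} — zulu (Runner) has zulu→echo; omega (Runner) has omega→mike.
A3: add {kilo} — kilo (Keeper): all of {omega, delta, alpha} already in.
A3 = all vertices. Fixed point.
kilo enters the attractor at level 3, so Runner can force the target in 3 moves from there.

3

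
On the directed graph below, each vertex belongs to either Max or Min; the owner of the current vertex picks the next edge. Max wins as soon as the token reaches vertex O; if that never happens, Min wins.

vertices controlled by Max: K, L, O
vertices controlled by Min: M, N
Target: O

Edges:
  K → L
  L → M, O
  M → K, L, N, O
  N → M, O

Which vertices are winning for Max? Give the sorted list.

A0 = {O}
A1: add {L} — L (Max) has L→O.
A2: add {K} — K (Max) has K→L.
A3 = A2; e.g. M (Min) can still go to N. Fixed point.
Max's winning region = {K, L, O}.

K, L, O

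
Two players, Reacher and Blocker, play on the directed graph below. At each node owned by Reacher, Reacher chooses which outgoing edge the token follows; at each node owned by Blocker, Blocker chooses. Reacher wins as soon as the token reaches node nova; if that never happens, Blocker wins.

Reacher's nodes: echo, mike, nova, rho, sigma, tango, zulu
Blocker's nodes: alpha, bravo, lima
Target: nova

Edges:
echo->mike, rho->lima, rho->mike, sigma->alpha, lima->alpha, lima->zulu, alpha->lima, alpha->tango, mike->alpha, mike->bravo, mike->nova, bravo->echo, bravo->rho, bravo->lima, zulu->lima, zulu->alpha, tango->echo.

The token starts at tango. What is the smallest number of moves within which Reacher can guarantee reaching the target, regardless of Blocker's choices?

3

A0 = {nova}
A1: add {mike} — mike (Reacher) has mike→nova.
A2: add {echo, rho} — echo (Reacher) has echo→mike; rho (Reacher) has rho→mike.
A3: add {tango} — tango (Reacher) has tango→echo.
A4 = A3; e.g. sigma (Reacher) has no edge into A3. Fixed point.
tango enters the attractor at level 3, so Reacher can force the target in 3 moves from there.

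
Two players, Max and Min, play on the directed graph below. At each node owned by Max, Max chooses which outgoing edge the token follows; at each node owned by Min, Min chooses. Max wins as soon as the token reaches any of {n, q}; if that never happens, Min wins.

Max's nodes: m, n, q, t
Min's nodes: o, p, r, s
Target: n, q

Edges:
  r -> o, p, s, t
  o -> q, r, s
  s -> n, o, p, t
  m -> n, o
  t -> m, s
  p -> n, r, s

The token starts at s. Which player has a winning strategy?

Min

A0 = {n, q}
A1: add {m} — m (Max) has m→n.
A2: add {t} — t (Max) has t→m.
A3 = A2; e.g. o (Min) can still go to r. Fixed point.
s never enters the attractor, so Min can avoid the target forever.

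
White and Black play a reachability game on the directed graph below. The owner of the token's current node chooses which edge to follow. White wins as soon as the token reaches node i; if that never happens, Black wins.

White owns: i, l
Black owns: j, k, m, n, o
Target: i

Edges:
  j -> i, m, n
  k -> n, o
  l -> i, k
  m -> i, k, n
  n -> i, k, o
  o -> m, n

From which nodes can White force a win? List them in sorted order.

A0 = {i}
A1: add {l} — l (White) has l→i.
A2 = A1; e.g. j (Black) can still go to m. Fixed point.
White's winning region = {i, l}.

i, l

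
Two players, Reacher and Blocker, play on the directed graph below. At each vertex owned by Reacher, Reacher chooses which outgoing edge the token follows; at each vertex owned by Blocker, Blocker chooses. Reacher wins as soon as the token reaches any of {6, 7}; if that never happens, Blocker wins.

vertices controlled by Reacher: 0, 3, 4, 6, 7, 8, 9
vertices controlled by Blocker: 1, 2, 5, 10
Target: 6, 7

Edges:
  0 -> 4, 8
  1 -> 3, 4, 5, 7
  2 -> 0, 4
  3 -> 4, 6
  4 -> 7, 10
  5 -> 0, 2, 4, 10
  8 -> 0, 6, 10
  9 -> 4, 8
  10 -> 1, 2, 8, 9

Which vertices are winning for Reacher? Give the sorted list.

0, 2, 3, 4, 6, 7, 8, 9

A0 = {6, 7}
A1: add {3, 4, 8} — 3 (Reacher) has 3→6; 4 (Reacher) has 4→7; 8 (Reacher) has 8→6.
A2: add {0, 9} — 0 (Reacher) has 0→4; 9 (Reacher) has 9→4.
A3: add {2} — 2 (Blocker): all of {0, 4} already in.
A4 = A3; e.g. 1 (Blocker) can still go to 5. Fixed point.
Reacher's winning region = {0, 2, 3, 4, 6, 7, 8, 9}.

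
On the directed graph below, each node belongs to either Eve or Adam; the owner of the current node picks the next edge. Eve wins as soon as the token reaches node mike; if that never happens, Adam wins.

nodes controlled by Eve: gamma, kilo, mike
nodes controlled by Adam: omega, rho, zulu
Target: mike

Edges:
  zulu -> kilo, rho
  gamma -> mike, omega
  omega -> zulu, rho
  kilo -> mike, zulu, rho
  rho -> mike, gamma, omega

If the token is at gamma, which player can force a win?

A0 = {mike}
A1: add {gamma, kilo} — gamma (Eve) has gamma→mike; kilo (Eve) has kilo→mike.
A2 = A1; e.g. zulu (Adam) can still go to rho. Fixed point.
gamma ∈ A1, so Eve can force the target.

Eve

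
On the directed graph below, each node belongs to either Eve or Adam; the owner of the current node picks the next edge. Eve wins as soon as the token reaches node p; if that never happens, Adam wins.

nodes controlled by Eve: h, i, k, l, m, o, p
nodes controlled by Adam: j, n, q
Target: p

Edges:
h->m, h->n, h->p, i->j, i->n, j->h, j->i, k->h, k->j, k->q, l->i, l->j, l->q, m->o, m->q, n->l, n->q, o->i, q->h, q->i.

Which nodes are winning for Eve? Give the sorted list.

h, k, p

A0 = {p}
A1: add {h} — h (Eve) has h→p.
A2: add {k} — k (Eve) has k→h.
A3 = A2; e.g. i (Eve) has no edge into A2. Fixed point.
Eve's winning region = {h, k, p}.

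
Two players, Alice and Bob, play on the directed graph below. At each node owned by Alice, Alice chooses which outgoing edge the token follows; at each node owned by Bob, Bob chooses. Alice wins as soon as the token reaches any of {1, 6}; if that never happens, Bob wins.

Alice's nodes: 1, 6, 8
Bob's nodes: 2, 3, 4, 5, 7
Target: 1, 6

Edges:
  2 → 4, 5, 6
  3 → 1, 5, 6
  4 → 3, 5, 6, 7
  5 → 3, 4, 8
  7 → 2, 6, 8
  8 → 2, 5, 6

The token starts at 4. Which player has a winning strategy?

A0 = {1, 6}
A1: add {8} — 8 (Alice) has 8→6.
A2 = A1; e.g. 2 (Bob) can still go to 4. Fixed point.
4 never enters the attractor, so Bob can avoid the target forever.

Bob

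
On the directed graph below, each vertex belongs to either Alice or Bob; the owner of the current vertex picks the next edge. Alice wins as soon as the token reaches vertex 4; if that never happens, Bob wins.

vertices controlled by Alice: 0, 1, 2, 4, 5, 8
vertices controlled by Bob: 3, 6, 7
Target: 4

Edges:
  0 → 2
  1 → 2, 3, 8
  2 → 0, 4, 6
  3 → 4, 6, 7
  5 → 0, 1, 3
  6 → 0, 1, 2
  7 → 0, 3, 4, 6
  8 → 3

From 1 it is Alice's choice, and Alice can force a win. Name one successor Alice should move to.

2

A0 = {4}
A1: add {2} — 2 (Alice) has 2→4.
A2: add {0, 1} — 0 (Alice) has 0→2; 1 (Alice) has 1→2.
A3: add {5, 6} — 5 (Alice) has 5→0; 6 (Bob): all of {0, 1, 2} already in.
A4 = A3; e.g. 3 (Bob) can still go to 7. Fixed point.
From 1, successor 2 is in the attractor (rank 1); the other successors 3, 8 are not.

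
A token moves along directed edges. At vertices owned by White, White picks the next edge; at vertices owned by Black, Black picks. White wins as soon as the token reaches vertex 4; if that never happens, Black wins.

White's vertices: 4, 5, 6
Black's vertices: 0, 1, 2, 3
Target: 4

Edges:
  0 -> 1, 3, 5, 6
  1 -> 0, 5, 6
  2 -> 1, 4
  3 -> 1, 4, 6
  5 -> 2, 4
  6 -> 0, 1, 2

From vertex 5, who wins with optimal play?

White

A0 = {4}
A1: add {5} — 5 (White) has 5→4.
A2 = A1; e.g. 0 (Black) can still go to 1. Fixed point.
5 ∈ A1, so White can force the target.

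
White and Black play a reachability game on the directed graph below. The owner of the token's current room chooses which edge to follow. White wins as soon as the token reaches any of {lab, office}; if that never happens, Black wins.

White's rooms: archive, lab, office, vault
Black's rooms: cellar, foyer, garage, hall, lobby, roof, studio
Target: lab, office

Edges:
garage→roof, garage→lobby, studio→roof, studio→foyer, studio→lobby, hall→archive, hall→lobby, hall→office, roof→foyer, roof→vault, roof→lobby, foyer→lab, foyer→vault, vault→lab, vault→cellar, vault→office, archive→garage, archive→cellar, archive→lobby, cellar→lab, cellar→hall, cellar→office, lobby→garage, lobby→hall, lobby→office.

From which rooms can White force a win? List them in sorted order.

foyer, lab, office, vault

A0 = {lab, office}
A1: add {vault} — vault (White) has vault→lab.
A2: add {foyer} — foyer (Black): all of {lab, vault} already in.
A3 = A2; e.g. garage (Black) can still go to roof. Fixed point.
White's winning region = {foyer, lab, office, vault}.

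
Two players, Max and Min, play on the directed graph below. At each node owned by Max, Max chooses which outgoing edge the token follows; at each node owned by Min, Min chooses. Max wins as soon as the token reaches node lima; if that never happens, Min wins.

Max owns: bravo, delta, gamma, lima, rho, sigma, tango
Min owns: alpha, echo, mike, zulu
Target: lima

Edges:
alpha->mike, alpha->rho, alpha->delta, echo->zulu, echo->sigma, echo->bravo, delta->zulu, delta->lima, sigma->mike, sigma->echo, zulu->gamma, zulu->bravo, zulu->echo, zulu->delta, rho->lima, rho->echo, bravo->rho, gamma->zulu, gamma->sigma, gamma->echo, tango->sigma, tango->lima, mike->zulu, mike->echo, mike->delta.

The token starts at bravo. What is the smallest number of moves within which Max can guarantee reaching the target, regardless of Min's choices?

A0 = {lima}
A1: add {delta, rho, tango} — tango (Max) has tango→lima; rho (Max) has rho→lima; delta (Max) has delta→lima.
A2: add {bravo} — bravo (Max) has bravo→rho.
A3 = A2; e.g. zulu (Min) can still go to gamma. Fixed point.
bravo enters the attractor at level 2, so Max can force the target in 2 moves from there.

2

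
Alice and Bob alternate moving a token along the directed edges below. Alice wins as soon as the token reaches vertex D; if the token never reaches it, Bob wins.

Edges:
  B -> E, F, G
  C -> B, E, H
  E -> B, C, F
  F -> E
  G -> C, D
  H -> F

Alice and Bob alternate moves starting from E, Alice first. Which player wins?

Bob

Track states (vertex, player-to-move).
A0 = {(D,Alice), (D,Bob)}
A1: add {(G,Alice)}.
A2 = A1; e.g. (B,Alice) stays out. (E,Alice) never enters ⇒ Bob avoids the target.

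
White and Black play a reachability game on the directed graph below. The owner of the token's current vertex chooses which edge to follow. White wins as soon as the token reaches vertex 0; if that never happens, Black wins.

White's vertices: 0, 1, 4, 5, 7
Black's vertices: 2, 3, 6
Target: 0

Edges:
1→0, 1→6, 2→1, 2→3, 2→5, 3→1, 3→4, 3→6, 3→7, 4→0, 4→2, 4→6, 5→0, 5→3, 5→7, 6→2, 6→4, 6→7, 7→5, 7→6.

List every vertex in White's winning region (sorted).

0, 1, 4, 5, 7

A0 = {0}
A1: add {1, 4, 5} — 1 (White) has 1→0; 4 (White) has 4→0; 5 (White) has 5→0.
A2: add {7} — 7 (White) has 7→5.
A3 = A2; e.g. 2 (Black) can still go to 3. Fixed point.
White's winning region = {0, 1, 4, 5, 7}.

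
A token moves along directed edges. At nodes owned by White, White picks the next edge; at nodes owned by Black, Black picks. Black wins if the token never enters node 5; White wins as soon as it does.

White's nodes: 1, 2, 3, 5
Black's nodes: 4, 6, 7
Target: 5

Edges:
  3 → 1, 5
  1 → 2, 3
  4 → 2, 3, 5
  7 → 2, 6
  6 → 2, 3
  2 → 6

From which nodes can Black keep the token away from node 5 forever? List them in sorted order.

A0 = {5}
A1: add {3} — 3 (White) has 3→5.
A2: add {1} — 1 (White) has 1→3.
A3 = A2; e.g. 2 (White) has no edge into A2. Fixed point.
White's attractor = {1, 3, 5}; Black avoids the target exactly from the complement.

2, 4, 6, 7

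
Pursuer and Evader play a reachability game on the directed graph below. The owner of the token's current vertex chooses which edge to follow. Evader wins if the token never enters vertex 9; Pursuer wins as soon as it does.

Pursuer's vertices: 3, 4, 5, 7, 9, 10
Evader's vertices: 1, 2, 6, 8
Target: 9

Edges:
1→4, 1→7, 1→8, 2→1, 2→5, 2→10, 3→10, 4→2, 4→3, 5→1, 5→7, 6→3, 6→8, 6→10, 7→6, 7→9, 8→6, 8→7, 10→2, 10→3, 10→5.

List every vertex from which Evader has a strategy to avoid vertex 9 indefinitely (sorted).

1, 2, 6, 8

A0 = {9}
A1: add {7} — 7 (Pursuer) has 7→9.
A2: add {5} — 5 (Pursuer) has 5→7.
A3: add {10} — 10 (Pursuer) has 10→5.
A4: add {3} — 3 (Pursuer) has 3→10.
A5: add {4} — 4 (Pursuer) has 4→3.
A6 = A5; e.g. 1 (Evader) can still go to 8. Fixed point.
Pursuer's attractor = {3, 4, 5, 7, 9, 10}; Evader avoids the target exactly from the complement.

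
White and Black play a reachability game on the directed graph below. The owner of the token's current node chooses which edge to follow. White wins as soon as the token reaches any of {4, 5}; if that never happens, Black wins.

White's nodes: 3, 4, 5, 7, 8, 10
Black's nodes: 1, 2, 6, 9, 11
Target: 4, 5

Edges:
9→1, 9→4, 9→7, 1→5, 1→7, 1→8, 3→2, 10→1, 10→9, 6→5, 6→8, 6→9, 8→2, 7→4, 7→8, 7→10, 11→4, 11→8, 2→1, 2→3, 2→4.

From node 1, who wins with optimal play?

A0 = {4, 5}
A1: add {7} — 7 (White) has 7→4.
A2 = A1; e.g. 1 (Black) can still go to 8. Fixed point.
1 never enters the attractor, so Black can avoid the target forever.

Black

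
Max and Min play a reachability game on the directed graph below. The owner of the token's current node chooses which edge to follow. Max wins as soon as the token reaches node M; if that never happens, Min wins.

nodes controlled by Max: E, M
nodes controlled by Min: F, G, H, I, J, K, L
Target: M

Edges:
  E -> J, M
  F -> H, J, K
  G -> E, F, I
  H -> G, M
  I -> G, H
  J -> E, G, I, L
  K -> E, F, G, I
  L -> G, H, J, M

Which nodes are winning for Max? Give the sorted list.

E, M

A0 = {M}
A1: add {E} — E (Max) has E→M.
A2 = A1; e.g. F (Min) can still go to H. Fixed point.
Max's winning region = {E, M}.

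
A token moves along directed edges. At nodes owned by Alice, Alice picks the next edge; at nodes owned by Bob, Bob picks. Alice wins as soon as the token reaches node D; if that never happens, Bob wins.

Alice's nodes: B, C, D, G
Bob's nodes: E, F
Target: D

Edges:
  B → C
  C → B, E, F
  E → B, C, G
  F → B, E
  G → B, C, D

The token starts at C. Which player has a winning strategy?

Bob

A0 = {D}
A1: add {G} — G (Alice) has G→D.
A2 = A1; e.g. B (Alice) has no edge into A1. Fixed point.
C never enters the attractor, so Bob can avoid the target forever.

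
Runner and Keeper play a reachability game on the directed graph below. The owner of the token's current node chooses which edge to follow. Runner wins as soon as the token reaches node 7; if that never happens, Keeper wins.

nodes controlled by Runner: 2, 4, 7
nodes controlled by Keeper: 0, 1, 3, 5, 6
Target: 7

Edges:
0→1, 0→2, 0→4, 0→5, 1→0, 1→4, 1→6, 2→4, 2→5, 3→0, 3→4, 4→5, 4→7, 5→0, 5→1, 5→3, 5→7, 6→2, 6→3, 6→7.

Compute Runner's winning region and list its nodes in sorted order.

2, 4, 7

A0 = {7}
A1: add {4} — 4 (Runner) has 4→7.
A2: add {2} — 2 (Runner) has 2→4.
A3 = A2; e.g. 0 (Keeper) can still go to 1. Fixed point.
Runner's winning region = {2, 4, 7}.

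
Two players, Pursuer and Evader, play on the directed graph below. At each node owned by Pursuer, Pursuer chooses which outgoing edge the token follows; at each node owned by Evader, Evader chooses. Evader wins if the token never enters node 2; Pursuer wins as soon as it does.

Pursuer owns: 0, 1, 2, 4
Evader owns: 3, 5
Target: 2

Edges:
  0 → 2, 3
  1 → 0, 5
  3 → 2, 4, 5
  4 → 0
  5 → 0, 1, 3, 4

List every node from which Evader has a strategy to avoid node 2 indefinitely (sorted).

3, 5

A0 = {2}
A1: add {0} — 0 (Pursuer) has 0→2.
A2: add {1, 4} — 1 (Pursuer) has 1→0; 4 (Pursuer) has 4→0.
A3 = A2; e.g. 3 (Evader) can still go to 5. Fixed point.
Pursuer's attractor = {0, 1, 2, 4}; Evader avoids the target exactly from the complement.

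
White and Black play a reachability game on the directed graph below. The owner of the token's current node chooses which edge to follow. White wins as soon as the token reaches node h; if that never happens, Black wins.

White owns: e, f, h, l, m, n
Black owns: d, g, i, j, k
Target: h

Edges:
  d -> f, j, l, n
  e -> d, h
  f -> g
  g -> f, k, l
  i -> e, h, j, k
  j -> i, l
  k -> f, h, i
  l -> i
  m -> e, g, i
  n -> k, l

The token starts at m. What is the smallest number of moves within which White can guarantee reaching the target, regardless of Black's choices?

2

A0 = {h}
A1: add {e} — e (White) has e→h.
A2: add {m} — m (White) has m→e.
A3 = A2; e.g. d (Black) can still go to f. Fixed point.
m enters the attractor at level 2, so White can force the target in 2 moves from there.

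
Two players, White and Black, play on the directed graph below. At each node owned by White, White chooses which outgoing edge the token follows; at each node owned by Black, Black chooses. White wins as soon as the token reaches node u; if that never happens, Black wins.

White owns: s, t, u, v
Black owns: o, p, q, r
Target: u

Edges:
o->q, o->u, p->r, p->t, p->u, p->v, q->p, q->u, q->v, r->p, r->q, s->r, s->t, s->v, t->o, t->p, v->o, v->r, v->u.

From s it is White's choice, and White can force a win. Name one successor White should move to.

v

A0 = {u}
A1: add {v} — v (White) has v→u.
A2: add {s} — s (White) has s→v.
A3 = A2; e.g. o (Black) can still go to q. Fixed point.
From s, successor v is in the attractor (rank 1); the other successors r, t are not.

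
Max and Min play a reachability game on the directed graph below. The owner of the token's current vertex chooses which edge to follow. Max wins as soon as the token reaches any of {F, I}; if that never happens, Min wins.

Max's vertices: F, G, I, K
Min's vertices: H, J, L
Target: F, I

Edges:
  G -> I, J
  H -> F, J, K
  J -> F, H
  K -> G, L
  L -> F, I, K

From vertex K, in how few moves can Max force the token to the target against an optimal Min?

A0 = {F, I}
A1: add {G} — G (Max) has G→I.
A2: add {K} — K (Max) has K→G.
K enters the attractor at level 2, so Max can force the target in 2 moves from there.

2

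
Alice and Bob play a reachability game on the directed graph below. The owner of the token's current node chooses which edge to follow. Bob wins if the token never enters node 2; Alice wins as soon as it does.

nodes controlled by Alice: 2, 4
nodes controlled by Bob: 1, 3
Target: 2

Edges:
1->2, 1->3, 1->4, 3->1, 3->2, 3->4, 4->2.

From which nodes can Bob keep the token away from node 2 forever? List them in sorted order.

1, 3

A0 = {2}
A1: add {4} — 4 (Alice) has 4→2.
A2 = A1; e.g. 1 (Bob) can still go to 3. Fixed point.
Alice's attractor = {2, 4}; Bob avoids the target exactly from the complement.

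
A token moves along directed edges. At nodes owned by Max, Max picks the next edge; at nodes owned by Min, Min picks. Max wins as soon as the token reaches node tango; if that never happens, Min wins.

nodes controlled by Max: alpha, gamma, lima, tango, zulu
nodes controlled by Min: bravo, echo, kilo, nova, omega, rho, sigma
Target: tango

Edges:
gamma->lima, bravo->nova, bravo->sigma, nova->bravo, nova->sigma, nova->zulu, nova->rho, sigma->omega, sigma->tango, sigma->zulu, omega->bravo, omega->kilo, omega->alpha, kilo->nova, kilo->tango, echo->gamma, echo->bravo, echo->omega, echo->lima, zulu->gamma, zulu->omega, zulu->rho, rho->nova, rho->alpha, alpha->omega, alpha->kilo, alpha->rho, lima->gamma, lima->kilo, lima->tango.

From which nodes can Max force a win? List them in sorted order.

A0 = {tango}
A1: add {lima} — lima (Max) has lima→tango.
A2: add {gamma} — gamma (Max) has gamma→lima.
A3: add {zulu} — zulu (Max) has zulu→gamma.
A4 = A3; e.g. bravo (Min) can still go to nova. Fixed point.
Max's winning region = {gamma, lima, tango, zulu}.

gamma, lima, tango, zulu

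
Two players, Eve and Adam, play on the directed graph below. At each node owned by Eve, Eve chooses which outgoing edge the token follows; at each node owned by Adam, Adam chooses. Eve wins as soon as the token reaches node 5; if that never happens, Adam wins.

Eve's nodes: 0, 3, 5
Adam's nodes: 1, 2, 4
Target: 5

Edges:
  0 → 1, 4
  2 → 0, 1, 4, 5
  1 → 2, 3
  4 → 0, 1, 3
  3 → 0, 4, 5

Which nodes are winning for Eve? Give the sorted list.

A0 = {5}
A1: add {3} — 3 (Eve) has 3→5.
A2 = A1; e.g. 0 (Eve) has no edge into A1. Fixed point.
Eve's winning region = {3, 5}.

3, 5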